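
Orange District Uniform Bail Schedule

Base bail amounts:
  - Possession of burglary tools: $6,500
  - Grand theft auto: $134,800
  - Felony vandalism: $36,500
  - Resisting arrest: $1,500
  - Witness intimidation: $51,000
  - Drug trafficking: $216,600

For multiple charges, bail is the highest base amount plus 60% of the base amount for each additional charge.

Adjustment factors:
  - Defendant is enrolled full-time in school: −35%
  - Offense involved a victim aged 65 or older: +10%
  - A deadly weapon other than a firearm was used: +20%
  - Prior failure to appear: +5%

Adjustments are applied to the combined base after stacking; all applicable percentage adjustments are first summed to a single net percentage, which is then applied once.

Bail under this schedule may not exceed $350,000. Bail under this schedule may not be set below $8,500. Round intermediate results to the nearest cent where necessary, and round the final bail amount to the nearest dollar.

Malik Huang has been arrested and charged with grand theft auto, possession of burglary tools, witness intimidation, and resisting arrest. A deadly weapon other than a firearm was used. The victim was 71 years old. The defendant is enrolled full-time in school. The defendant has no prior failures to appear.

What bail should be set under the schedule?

$161,690

Base amounts from the schedule: grand theft auto $134,800; possession of burglary tools $6,500; witness intimidation $51,000; resisting arrest $1,500.
Stacking rule: highest base plus 60% of each additional charge. Highest is grand theft auto at $134,800. Additional: $6,500 × 60% = $3,900; $51,000 × 60% = $30,600; $1,500 × 60% = $900. Combined base = $134,800 + $35,400 = $170,200.
Net percentage adjustment: −35% +10% +20% = −5%. $170,200 × 0.95 = $161,690.
$161,690 is within the $350,000 maximum.
$161,690 is at or above the $8,500 minimum.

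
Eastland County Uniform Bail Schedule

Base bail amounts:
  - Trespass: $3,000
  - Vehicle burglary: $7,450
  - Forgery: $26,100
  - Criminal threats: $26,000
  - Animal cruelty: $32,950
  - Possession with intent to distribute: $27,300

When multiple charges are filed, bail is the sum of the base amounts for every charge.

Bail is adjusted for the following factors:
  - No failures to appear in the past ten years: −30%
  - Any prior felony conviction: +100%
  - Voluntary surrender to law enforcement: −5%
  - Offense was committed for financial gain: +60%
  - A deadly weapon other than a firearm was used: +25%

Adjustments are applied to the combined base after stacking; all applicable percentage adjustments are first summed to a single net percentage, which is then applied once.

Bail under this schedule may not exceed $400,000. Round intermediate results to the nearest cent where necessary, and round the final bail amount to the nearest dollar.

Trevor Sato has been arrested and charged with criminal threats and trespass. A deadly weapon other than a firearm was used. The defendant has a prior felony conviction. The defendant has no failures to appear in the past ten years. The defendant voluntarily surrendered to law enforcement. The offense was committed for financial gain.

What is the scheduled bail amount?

$72,500

Base amounts from the schedule: criminal threats $26,000; trespass $3,000.
Stacking rule: sum of all bases. $26,000 + $3,000 = $29,000.
Net percentage adjustment: −30% +100% −5% +60% +25% = +150%. $29,000 × 2.5 = $72,500.
$72,500 is within the $400,000 maximum.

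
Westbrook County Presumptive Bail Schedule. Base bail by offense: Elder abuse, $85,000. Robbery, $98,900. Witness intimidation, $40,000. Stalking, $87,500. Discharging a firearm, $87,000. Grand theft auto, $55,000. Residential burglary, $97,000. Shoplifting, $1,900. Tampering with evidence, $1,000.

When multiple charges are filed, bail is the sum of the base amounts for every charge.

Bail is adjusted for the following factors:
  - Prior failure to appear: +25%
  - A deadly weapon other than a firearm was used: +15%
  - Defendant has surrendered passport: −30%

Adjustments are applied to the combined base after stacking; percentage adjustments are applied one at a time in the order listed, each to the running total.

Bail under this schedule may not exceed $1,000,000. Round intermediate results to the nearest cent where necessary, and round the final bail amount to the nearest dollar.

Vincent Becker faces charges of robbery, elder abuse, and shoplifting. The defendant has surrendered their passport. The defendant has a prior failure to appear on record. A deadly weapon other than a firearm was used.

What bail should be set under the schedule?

$186,961

Base amounts from the schedule: robbery $98,900; elder abuse $85,000; shoplifting $1,900.
Stacking rule: sum of all bases. $98,900 + $85,000 + $1,900 = $185,800.
Prior failure to appear (+25%): $185,800 × 1.25 = $232,250.
A deadly weapon other than a firearm was used (+15%): $232,250 × 1.15 = $267,087.50.
Defendant has surrendered passport (−30%): $267,087.50 × 0.7 = $186,961.25.
$186,961.25 is within the $1,000,000 maximum.
Rounded to the nearest dollar: $186,961.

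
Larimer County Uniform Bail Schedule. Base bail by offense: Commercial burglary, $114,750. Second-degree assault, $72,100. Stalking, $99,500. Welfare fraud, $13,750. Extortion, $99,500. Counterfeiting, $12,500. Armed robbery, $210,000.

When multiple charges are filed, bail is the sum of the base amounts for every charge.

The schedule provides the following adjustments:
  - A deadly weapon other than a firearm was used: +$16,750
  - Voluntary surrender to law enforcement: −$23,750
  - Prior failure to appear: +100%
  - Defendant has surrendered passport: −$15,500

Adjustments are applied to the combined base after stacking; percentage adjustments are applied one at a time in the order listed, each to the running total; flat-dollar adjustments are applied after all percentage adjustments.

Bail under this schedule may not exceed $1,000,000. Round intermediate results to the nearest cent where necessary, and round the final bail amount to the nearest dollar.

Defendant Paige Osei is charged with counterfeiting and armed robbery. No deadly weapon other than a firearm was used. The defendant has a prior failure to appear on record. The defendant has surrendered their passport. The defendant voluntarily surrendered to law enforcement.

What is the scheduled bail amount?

$405,750

Base amounts from the schedule: counterfeiting $12,500; armed robbery $210,000.
Stacking rule: sum of all bases. $12,500 + $210,000 = $222,500.
Prior failure to appear (+100%): $222,500 × 2 = $445,000.
Voluntary surrender to law enforcement (−$23,750 flat): $445,000 − $23,750 = $421,250.
Defendant has surrendered passport (−$15,500 flat): $421,250 − $15,500 = $405,750.
$405,750 is within the $1,000,000 maximum.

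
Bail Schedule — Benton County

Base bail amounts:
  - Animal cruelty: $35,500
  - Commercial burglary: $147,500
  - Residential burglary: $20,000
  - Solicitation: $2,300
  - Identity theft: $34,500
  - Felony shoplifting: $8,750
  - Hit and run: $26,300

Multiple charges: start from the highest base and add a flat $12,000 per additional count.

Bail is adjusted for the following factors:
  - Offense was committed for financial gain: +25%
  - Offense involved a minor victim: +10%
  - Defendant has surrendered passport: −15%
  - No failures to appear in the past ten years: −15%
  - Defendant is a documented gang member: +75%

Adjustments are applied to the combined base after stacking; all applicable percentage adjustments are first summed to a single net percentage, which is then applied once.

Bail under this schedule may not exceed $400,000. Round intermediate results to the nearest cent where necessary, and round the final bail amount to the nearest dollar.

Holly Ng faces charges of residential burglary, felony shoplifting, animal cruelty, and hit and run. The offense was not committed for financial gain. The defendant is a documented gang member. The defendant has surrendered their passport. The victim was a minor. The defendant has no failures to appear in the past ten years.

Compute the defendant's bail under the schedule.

$110,825

Base amounts from the schedule: residential burglary $20,000; felony shoplifting $8,750; animal cruelty $35,500; hit and run $26,300.
Stacking rule: highest base plus $12,000 per additional charge. Highest is animal cruelty at $35,500; 3 additional charges → +$36,000. Combined base = $71,500.
Net percentage adjustment: +10% −15% −15% +75% = +55%. $71,500 × 1.55 = $110,825.
$110,825 is within the $400,000 maximum.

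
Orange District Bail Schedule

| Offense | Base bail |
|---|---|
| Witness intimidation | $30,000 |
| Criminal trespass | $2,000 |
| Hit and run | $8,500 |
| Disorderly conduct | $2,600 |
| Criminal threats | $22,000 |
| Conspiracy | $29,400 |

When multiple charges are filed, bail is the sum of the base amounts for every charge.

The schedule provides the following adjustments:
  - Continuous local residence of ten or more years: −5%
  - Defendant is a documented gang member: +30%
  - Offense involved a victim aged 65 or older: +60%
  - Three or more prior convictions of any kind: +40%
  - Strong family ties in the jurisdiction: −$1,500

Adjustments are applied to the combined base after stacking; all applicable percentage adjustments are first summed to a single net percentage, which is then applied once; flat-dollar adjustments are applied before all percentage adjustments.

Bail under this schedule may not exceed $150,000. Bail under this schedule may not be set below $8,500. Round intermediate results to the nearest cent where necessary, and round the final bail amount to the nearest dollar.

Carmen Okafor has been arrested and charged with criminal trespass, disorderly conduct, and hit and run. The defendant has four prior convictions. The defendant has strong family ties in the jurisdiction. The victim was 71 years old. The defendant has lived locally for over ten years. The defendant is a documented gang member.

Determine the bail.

Base amounts from the schedule: criminal trespass $2,000; disorderly conduct $2,600; hit and run $8,500.
Stacking rule: sum of all bases. $2,000 + $2,600 + $8,500 = $13,100.
Strong family ties in the jurisdiction (−$1,500 flat): $13,100 − $1,500 = $11,600.
Net percentage adjustment: −5% +30% +60% +40% = +125%. $11,600 × 2.25 = $26,100.
$26,100 is within the $150,000 maximum.
$26,100 is at or above the $8,500 minimum.

$26,100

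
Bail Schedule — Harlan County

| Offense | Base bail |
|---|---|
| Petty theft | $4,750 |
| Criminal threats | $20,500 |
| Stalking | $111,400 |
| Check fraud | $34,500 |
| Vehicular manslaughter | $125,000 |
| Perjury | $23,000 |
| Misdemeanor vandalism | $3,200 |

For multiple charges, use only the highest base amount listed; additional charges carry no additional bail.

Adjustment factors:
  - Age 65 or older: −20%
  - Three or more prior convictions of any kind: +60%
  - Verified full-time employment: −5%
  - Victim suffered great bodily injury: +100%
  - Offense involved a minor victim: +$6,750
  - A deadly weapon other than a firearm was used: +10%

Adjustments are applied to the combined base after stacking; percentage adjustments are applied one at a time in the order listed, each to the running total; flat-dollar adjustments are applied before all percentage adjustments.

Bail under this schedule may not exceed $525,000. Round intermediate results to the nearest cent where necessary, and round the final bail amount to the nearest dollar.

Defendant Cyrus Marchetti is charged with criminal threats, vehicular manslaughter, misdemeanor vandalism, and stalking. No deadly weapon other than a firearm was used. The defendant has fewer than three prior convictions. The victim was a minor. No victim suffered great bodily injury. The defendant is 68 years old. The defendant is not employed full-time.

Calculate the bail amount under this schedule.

Base amounts from the schedule: criminal threats $20,500; vehicular manslaughter $125,000; misdemeanor vandalism $3,200; stalking $111,400.
Stacking rule: use the highest base only. Highest is vehicular manslaughter at $125,000. Combined base = $125,000.
Offense involved a minor victim (+$6,750 flat): $125,000 + $6,750 = $131,750.
Age 65 or older (−20%): $131,750 × 0.8 = $105,400.
$105,400 is within the $525,000 maximum.

$105,400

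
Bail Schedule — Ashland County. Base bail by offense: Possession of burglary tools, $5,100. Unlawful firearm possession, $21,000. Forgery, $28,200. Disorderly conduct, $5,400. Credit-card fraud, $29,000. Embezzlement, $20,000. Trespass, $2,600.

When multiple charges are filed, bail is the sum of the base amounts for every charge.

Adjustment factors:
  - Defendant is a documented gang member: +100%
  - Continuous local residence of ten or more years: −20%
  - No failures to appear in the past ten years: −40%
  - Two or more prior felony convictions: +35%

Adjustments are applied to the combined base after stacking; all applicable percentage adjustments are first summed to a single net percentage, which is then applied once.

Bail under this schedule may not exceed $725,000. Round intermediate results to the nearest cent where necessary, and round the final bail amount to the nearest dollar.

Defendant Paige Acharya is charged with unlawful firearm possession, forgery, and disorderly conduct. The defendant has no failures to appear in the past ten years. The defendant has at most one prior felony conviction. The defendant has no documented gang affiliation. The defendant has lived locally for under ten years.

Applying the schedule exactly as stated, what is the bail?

$32,760

Base amounts from the schedule: unlawful firearm possession $21,000; forgery $28,200; disorderly conduct $5,400.
Stacking rule: sum of all bases. $21,000 + $28,200 + $5,400 = $54,600.
No failures to appear in the past ten years (−40%): $54,600 × 0.6 = $32,760.
$32,760 is within the $725,000 maximum.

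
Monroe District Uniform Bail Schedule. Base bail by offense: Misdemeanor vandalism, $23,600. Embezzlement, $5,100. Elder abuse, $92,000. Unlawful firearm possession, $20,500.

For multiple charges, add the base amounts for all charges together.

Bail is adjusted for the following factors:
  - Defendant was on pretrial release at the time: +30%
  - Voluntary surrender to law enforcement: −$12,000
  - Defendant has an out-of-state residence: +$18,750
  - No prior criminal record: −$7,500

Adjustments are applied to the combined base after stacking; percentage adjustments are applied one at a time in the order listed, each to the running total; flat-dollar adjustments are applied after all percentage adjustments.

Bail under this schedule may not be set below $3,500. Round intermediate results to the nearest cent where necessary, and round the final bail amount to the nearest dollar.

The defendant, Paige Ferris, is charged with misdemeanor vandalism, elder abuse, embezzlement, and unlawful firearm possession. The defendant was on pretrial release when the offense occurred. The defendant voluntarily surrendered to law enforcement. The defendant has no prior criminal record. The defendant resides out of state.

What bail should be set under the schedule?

$182,810

Base amounts from the schedule: misdemeanor vandalism $23,600; elder abuse $92,000; embezzlement $5,100; unlawful firearm possession $20,500.
Stacking rule: sum of all bases. $23,600 + $92,000 + $5,100 + $20,500 = $141,200.
Defendant was on pretrial release at the time (+30%): $141,200 × 1.3 = $183,560.
Voluntary surrender to law enforcement (−$12,000 flat): $183,560 − $12,000 = $171,560.
Defendant has an out-of-state residence (+$18,750 flat): $171,560 + $18,750 = $190,310.
No prior criminal record (−$7,500 flat): $190,310 − $7,500 = $182,810.
$182,810 is at or above the $3,500 minimum.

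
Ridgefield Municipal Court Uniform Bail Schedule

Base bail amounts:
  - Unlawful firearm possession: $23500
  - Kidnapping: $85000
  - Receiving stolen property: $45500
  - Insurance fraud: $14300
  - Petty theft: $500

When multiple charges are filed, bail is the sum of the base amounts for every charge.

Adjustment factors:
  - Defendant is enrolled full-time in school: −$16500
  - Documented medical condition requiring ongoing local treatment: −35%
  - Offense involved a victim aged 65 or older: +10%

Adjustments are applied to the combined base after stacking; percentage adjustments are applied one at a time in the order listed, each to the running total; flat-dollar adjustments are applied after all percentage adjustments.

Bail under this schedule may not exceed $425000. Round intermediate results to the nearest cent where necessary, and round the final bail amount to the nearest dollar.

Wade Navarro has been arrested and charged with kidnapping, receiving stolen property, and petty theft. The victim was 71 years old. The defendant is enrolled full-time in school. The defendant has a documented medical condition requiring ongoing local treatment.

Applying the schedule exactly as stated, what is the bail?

$77165

Base amounts from the schedule: kidnapping $85000; receiving stolen property $45500; petty theft $500.
Stacking rule: sum of all bases. $85000 + $45500 + $500 = $131000.
Documented medical condition requiring ongoing local treatment (−35%): $131000 × 0.65 = $85150.
Offense involved a victim aged 65 or older (+10%): $85150 × 1.1 = $93665.
Defendant is enrolled full-time in school (−$16500 flat): $93665 − $16500 = $77165.
$77165 is within the $425000 maximum.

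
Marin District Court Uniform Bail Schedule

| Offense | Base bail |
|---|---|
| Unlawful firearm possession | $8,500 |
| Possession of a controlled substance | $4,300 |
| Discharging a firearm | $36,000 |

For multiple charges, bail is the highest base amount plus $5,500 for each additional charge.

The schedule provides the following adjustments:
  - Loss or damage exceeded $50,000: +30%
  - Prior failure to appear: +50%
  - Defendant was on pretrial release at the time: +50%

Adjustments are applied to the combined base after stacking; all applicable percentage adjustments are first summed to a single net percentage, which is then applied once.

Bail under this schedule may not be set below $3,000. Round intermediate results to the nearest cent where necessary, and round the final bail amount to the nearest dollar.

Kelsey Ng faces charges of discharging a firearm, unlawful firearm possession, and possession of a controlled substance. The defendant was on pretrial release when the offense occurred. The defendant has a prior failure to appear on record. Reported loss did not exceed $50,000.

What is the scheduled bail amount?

$94,000

Base amounts from the schedule: discharging a firearm $36,000; unlawful firearm possession $8,500; possession of a controlled substance $4,300.
Stacking rule: highest base plus $5,500 per additional charge. Highest is discharging a firearm at $36,000; 2 additional charges → +$11,000. Combined base = $47,000.
Net percentage adjustment: +50% +50% = +100%. $47,000 × 2 = $94,000.
$94,000 is at or above the $3,000 minimum.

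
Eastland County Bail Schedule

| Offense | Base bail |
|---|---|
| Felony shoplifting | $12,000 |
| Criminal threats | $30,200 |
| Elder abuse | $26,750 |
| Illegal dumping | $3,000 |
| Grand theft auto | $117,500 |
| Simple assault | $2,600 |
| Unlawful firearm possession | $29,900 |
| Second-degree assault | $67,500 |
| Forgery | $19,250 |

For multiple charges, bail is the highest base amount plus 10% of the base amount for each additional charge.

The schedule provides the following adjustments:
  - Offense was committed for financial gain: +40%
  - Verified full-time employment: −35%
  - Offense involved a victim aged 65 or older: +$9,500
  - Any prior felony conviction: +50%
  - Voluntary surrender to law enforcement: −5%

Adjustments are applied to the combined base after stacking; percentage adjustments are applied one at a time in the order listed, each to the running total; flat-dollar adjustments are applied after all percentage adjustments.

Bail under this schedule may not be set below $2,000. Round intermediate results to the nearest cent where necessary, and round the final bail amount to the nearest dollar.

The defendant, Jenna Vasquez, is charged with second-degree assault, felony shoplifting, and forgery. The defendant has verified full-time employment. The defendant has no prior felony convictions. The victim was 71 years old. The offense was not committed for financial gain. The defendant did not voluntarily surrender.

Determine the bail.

$55,406

Base amounts from the schedule: second-degree assault $67,500; felony shoplifting $12,000; forgery $19,250.
Stacking rule: highest base plus 10% of each additional charge. Highest is second-degree assault at $67,500. Additional: $12,000 × 10% = $1,200; $19,250 × 10% = $1,925. Combined base = $67,500 + $3,125 = $70,625.
Verified full-time employment (−35%): $70,625 × 0.65 = $45,906.25.
Offense involved a victim aged 65 or older (+$9,500 flat): $45,906.25 + $9,500 = $55,406.25.
$55,406.25 is at or above the $2,000 minimum.
Rounded to the nearest dollar: $55,406.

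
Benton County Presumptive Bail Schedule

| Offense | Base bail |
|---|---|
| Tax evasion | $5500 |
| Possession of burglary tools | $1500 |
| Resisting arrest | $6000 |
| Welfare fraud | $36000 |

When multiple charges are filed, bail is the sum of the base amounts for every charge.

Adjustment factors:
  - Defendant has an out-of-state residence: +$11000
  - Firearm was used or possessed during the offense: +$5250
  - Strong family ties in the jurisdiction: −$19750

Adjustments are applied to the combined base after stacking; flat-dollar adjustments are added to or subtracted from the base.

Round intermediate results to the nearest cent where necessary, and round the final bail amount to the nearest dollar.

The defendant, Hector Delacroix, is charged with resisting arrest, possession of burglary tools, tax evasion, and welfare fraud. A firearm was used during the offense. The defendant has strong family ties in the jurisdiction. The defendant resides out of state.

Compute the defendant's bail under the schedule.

$45500

Base amounts from the schedule: resisting arrest $6000; possession of burglary tools $1500; tax evasion $5500; welfare fraud $36000.
Stacking rule: sum of all bases. $6000 + $1500 + $5500 + $36000 = $49000.
Defendant has an out-of-state residence (+$11000 flat): $49000 + $11000 = $60000.
Firearm was used or possessed during the offense (+$5250 flat): $60000 + $5250 = $65250.
Strong family ties in the jurisdiction (−$19750 flat): $65250 − $19750 = $45500.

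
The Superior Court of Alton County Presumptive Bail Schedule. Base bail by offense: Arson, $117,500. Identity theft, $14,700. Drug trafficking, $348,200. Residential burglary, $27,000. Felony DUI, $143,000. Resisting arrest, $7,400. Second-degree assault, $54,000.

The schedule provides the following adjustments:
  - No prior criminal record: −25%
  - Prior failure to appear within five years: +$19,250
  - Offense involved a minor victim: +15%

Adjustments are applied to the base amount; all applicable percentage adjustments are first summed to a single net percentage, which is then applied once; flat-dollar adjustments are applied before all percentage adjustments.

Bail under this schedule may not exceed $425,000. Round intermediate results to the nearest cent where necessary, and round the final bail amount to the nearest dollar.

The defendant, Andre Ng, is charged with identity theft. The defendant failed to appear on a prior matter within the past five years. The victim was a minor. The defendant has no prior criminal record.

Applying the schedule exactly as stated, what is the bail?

Base amounts from the schedule: identity theft $14,700.
Single charge. Combined base = $14,700.
Prior failure to appear within five years (+$19,250 flat): $14,700 + $19,250 = $33,950.
Net percentage adjustment: −25% +15% = −10%. $33,950 × 0.9 = $30,555.
$30,555 is within the $425,000 maximum.

$30,555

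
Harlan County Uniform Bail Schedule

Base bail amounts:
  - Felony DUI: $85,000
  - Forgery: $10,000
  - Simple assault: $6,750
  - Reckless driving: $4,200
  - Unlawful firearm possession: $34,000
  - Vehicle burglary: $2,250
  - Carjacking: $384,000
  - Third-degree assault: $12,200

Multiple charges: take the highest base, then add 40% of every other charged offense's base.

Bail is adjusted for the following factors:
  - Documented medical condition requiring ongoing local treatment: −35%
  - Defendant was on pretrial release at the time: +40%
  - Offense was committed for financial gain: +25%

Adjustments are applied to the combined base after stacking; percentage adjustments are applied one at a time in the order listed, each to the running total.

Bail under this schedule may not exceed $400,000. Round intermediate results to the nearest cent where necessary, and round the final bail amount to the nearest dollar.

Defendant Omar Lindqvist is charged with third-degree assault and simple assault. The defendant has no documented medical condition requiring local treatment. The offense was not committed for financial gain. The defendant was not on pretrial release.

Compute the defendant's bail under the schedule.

Base amounts from the schedule: third-degree assault $12,200; simple assault $6,750.
Stacking rule: highest base plus 40% of each additional charge. Highest is third-degree assault at $12,200. Additional: $6,750 × 40% = $2,700. Combined base = $12,200 + $2,700 = $14,900.
No adjustment factors apply to this defendant.
$14,900 is within the $400,000 maximum.

$14,900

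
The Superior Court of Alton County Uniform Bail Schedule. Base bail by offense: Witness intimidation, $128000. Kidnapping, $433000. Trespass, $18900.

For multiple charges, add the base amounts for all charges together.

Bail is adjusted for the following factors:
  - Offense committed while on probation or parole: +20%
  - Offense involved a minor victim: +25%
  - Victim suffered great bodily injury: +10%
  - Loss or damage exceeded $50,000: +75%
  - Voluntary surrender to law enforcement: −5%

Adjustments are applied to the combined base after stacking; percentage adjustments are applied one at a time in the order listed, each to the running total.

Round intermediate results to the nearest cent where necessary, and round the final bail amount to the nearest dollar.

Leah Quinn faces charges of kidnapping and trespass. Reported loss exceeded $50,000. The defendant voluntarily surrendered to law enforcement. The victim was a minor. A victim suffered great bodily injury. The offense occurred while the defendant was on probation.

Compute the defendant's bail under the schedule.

Base amounts from the schedule: kidnapping $433000; trespass $18900.
Stacking rule: sum of all bases. $433000 + $18900 = $451900.
Offense committed while on probation or parole (+20%): $451900 × 1.2 = $542280.
Offense involved a minor victim (+25%): $542280 × 1.25 = $677850.
Victim suffered great bodily injury (+10%): $677850 × 1.1 = $745635.
Loss or damage exceeded $50,000 (+75%): $745635 × 1.75 = $1304861.25.
Voluntary surrender to law enforcement (−5%): $1304861.25 × 0.95 = $1239618.19.
Rounded to the nearest dollar: $1239618.

$1239618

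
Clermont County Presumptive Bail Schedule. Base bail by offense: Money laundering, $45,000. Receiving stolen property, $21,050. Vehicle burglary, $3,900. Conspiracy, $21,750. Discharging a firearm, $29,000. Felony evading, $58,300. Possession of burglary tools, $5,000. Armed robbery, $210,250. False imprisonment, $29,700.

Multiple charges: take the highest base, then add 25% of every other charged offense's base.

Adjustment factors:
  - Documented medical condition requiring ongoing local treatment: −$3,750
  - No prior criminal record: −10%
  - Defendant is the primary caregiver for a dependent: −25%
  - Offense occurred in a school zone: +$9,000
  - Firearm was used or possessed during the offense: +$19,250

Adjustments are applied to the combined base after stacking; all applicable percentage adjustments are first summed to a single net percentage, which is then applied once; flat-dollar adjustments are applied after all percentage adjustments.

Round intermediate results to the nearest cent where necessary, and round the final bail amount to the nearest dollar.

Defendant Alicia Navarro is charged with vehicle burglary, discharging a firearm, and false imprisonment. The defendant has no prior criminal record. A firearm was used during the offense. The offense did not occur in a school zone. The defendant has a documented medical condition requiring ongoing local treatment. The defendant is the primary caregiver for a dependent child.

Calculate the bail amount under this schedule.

Base amounts from the schedule: vehicle burglary $3,900; discharging a firearm $29,000; false imprisonment $29,700.
Stacking rule: highest base plus 25% of each additional charge. Highest is false imprisonment at $29,700. Additional: $3,900 × 25% = $975; $29,000 × 25% = $7,250. Combined base = $29,700 + $8,225 = $37,925.
Net percentage adjustment: −10% −25% = −35%. $37,925 × 0.65 = $24,651.25.
Documented medical condition requiring ongoing local treatment (−$3,750 flat): $24,651.25 − $3,750 = $20,901.25.
Firearm was used or possessed during the offense (+$19,250 flat): $20,901.25 + $19,250 = $40,151.25.
Rounded to the nearest dollar: $40,151.

$40,151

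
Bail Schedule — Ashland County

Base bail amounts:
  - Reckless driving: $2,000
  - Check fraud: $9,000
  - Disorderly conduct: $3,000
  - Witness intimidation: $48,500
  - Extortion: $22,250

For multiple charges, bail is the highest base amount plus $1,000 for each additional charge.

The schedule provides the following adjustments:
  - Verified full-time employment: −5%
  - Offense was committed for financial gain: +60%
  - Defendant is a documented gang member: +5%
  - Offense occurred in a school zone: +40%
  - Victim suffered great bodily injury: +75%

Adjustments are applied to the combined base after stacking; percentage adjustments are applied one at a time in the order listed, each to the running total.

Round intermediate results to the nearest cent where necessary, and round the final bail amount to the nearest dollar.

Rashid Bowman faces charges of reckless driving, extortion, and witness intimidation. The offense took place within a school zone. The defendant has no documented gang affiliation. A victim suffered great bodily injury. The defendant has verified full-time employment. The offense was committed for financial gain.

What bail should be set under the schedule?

Base amounts from the schedule: reckless driving $2,000; extortion $22,250; witness intimidation $48,500.
Stacking rule: highest base plus $1,000 per additional charge. Highest is witness intimidation at $48,500; 2 additional charges → +$2,000. Combined base = $50,500.
Verified full-time employment (−5%): $50,500 × 0.95 = $47,975.
Offense was committed for financial gain (+60%): $47,975 × 1.6 = $76,760.
Offense occurred in a school zone (+40%): $76,760 × 1.4 = $107,464.
Victim suffered great bodily injury (+75%): $107,464 × 1.75 = $188,062.

$188,062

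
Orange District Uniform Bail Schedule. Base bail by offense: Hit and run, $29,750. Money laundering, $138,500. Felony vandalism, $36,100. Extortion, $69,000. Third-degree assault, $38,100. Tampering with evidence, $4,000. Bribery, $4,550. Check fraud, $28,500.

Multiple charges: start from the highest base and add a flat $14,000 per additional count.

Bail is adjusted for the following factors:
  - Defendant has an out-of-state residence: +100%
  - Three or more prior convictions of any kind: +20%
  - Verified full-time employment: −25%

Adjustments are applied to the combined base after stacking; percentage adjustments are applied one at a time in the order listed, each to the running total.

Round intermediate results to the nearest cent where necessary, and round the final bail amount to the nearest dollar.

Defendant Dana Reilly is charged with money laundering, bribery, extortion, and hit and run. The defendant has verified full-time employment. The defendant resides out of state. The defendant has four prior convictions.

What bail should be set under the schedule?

Base amounts from the schedule: money laundering $138,500; bribery $4,550; extortion $69,000; hit and run $29,750.
Stacking rule: highest base plus $14,000 per additional charge. Highest is money laundering at $138,500; 3 additional charges → +$42,000. Combined base = $180,500.
Defendant has an out-of-state residence (+100%): $180,500 × 2 = $361,000.
Three or more prior convictions of any kind (+20%): $361,000 × 1.2 = $433,200.
Verified full-time employment (−25%): $433,200 × 0.75 = $324,900.

$324,900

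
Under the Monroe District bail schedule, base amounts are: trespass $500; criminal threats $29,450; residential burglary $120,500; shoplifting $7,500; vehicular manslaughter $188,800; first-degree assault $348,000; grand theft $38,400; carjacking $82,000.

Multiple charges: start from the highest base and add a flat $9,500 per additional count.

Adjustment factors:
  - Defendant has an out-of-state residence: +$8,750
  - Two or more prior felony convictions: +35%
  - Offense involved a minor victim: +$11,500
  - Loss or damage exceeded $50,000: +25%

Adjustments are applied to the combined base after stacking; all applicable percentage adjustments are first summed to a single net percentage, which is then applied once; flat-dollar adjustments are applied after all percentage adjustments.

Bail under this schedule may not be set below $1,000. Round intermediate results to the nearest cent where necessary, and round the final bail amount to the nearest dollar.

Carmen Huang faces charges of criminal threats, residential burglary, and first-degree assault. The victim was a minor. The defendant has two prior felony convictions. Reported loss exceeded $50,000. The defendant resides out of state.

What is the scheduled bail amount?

Base amounts from the schedule: criminal threats $29,450; residential burglary $120,500; first-degree assault $348,000.
Stacking rule: highest base plus $9,500 per additional charge. Highest is first-degree assault at $348,000; 2 additional charges → +$19,000. Combined base = $367,000.
Net percentage adjustment: +35% +25% = +60%. $367,000 × 1.6 = $587,200.
Defendant has an out-of-state residence (+$8,750 flat): $587,200 + $8,750 = $595,950.
Offense involved a minor victim (+$11,500 flat): $595,950 + $11,500 = $607,450.
$607,450 is at or above the $1,000 minimum.

$607,450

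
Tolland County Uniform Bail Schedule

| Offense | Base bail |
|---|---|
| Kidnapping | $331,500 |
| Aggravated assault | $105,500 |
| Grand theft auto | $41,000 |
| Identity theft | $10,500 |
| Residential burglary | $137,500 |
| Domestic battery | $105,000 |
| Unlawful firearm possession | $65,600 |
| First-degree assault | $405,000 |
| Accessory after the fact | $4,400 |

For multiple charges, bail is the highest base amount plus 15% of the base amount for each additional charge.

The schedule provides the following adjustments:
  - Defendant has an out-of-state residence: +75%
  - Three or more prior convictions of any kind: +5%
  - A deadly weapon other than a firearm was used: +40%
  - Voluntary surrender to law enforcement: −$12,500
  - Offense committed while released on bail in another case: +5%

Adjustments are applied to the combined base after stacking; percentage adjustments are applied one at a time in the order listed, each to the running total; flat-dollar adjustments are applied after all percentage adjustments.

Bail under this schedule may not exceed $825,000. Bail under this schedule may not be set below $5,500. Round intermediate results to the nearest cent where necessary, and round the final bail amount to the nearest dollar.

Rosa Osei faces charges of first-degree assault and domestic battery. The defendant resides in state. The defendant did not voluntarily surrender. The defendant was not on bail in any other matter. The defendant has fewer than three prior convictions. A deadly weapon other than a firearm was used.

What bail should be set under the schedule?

$589,050

Base amounts from the schedule: first-degree assault $405,000; domestic battery $105,000.
Stacking rule: highest base plus 15% of each additional charge. Highest is first-degree assault at $405,000. Additional: $105,000 × 15% = $15,750. Combined base = $405,000 + $15,750 = $420,750.
A deadly weapon other than a firearm was used (+40%): $420,750 × 1.4 = $589,050.
$589,050 is within the $825,000 maximum.
$589,050 is at or above the $5,500 minimum.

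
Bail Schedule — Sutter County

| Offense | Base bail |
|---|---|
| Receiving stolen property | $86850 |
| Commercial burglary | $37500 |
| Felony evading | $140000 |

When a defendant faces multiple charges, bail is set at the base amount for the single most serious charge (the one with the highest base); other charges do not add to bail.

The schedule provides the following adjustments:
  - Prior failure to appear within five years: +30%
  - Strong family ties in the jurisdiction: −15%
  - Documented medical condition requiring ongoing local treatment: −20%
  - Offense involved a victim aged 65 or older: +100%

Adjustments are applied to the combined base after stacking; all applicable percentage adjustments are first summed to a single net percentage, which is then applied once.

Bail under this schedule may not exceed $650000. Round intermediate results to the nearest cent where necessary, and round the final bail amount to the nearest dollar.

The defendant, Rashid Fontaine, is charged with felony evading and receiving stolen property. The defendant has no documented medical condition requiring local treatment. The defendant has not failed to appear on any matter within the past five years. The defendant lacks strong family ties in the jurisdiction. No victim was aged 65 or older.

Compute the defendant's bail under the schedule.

Base amounts from the schedule: felony evading $140000; receiving stolen property $86850.
Stacking rule: use the highest base only. Highest is felony evading at $140000. Combined base = $140000.
No adjustment factors apply to this defendant.
$140000 is within the $650000 maximum.

$140000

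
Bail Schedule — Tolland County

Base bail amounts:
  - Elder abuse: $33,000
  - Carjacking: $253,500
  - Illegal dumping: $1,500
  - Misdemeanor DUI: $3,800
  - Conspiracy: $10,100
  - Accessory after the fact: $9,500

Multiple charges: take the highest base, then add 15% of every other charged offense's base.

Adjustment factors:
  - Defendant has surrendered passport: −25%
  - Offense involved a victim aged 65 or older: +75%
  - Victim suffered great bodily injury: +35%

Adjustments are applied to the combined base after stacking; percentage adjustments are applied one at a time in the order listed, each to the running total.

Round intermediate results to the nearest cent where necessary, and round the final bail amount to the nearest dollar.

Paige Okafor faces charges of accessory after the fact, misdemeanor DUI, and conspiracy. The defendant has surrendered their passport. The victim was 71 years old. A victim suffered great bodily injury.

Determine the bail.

$21,431

Base amounts from the schedule: accessory after the fact $9,500; misdemeanor DUI $3,800; conspiracy $10,100.
Stacking rule: highest base plus 15% of each additional charge. Highest is conspiracy at $10,100. Additional: $9,500 × 15% = $1,425; $3,800 × 15% = $570. Combined base = $10,100 + $1,995 = $12,095.
Defendant has surrendered passport (−25%): $12,095 × 0.75 = $9,071.25.
Offense involved a victim aged 65 or older (+75%): $9,071.25 × 1.75 = $15,874.69.
Victim suffered great bodily injury (+35%): $15,874.69 × 1.35 = $21,430.83.
Rounded to the nearest dollar: $21,431.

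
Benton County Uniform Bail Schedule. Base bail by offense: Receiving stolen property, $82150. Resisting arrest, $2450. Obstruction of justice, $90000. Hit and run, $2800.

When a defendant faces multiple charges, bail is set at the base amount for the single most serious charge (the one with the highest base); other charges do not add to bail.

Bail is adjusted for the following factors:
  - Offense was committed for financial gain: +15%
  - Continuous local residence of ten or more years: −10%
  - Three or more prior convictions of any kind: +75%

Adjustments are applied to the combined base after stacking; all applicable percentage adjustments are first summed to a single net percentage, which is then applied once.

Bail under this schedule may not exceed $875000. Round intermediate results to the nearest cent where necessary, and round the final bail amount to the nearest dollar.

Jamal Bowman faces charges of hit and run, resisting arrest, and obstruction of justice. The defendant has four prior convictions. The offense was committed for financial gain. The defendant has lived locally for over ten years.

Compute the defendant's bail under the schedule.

Base amounts from the schedule: hit and run $2800; resisting arrest $2450; obstruction of justice $90000.
Stacking rule: use the highest base only. Highest is obstruction of justice at $90000. Combined base = $90000.
Net percentage adjustment: +15% −10% +75% = +80%. $90000 × 1.8 = $162000.
$162000 is within the $875000 maximum.

$162000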